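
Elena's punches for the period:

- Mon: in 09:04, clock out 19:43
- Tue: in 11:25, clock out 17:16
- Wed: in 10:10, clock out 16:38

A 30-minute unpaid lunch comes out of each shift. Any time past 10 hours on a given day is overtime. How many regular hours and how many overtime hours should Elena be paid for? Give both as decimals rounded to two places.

Mon: 09:04–19:43 = 10 h 39 min; less 30 min break → 10 h 9 min
Tue: 11:25–17:16 = 5 h 51 min; less 30 min break → 5 h 21 min
Wed: 10:10–16:38 = 6 h 28 min; less 30 min break → 5 h 58 min
Mon reg 10 h 0 min / OT 0 h 9 min; Tue reg 5 h 21 min / OT 0 h 0 min; Wed reg 5 h 58 min / OT 0 h 0 min.
Totals: regular 21 h 19 min, overtime 0 h 9 min.

Regular 21.32 hours, overtime 0.15 hours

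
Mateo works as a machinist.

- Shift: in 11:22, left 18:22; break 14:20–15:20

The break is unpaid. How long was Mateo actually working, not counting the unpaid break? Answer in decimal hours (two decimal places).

Shift: 11:22–18:22 = 7 h 0 min; less 60 min break → 6 h 0 min

6.00 hours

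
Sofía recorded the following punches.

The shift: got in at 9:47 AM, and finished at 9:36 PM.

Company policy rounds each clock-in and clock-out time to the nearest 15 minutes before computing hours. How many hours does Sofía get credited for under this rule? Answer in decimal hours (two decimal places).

The shift: in 9:47 AM→9:45 AM, out 9:36 PM→9:30 PM; 11 h 45 min

11.75 hours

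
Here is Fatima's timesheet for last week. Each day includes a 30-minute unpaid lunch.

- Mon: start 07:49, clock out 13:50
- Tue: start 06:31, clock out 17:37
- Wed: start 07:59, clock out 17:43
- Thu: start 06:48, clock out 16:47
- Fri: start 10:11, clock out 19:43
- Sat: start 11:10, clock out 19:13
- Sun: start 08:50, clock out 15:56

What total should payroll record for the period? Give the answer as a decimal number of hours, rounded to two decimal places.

58.02 hours

Mon: 07:49–13:50 = 6 h 1 min; less 30 min break → 5 h 31 min
Tue: 06:31–17:37 = 11 h 6 min; less 30 min break → 10 h 36 min
Wed: 07:59–17:43 = 9 h 44 min; less 30 min break → 9 h 14 min
Thu: 06:48–16:47 = 9 h 59 min; less 30 min break → 9 h 29 min
Fri: 10:11–19:43 = 9 h 32 min; less 30 min break → 9 h 2 min
Sat: 11:10–19:13 = 8 h 3 min; less 30 min break → 7 h 33 min
Sun: 08:50–15:56 = 7 h 6 min; less 30 min break → 6 h 36 min
Total: 5 h 31 min + 10 h 36 min + 9 h 14 min + 9 h 29 min + 9 h 2 min + 7 h 33 min + 6 h 36 min = 58 h 1 min.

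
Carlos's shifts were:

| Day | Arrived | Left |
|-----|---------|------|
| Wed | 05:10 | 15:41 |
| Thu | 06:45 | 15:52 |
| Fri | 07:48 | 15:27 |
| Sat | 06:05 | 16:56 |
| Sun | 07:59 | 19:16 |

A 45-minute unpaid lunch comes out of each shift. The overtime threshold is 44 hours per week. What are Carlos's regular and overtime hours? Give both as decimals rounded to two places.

Regular 44.00 hours, overtime 1.67 hours

Wed: 05:10–15:41 = 10 h 31 min; less 45 min break → 9 h 46 min
Thu: 06:45–15:52 = 9 h 7 min; less 45 min break → 8 h 22 min
Fri: 07:48–15:27 = 7 h 39 min; less 45 min break → 6 h 54 min
Sat: 06:05–16:56 = 10 h 51 min; less 45 min break → 10 h 6 min
Sun: 07:59–19:16 = 11 h 17 min; less 45 min break → 10 h 32 min
Total worked: 45 h 40 min = 45.67 h.
Threshold 44 h → overtime 1 h 40 min, regular 44 h 0 min.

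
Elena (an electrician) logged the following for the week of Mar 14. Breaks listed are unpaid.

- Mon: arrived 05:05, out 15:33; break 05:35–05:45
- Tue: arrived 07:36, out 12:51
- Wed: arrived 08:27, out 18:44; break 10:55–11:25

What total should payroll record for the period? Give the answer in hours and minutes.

Mon: 05:05–15:33 = 10 h 28 min; less 10 min break → 10 h 18 min
Tue: 07:36–12:51 = 5 h 15 min
Wed: 08:27–18:44 = 10 h 17 min; less 30 min break → 9 h 47 min
Total: 10 h 18 min + 5 h 15 min + 9 h 47 min = 25 h 20 min.

25 h 20 min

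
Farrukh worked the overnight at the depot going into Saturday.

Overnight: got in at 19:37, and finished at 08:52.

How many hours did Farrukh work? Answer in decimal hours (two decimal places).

Overnight: 19:37 → midnight = 4 h 23 min; midnight → 08:52 = 8 h 52 min; span 13 h 15 min

13.25 hours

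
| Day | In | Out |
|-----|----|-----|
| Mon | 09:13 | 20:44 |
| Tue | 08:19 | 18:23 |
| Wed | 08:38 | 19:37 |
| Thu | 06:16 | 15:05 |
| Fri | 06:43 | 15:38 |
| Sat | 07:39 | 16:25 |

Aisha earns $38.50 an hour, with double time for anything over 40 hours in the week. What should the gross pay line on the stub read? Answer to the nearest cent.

$3008.13

Mon: 09:13–20:44 = 11 h 31 min
Tue: 08:19–18:23 = 10 h 4 min
Wed: 08:38–19:37 = 10 h 59 min
Thu: 06:16–15:05 = 8 h 49 min
Fri: 06:43–15:38 = 8 h 55 min
Sat: 07:39–16:25 = 8 h 46 min
Total worked: 59 h 4 min = 3544 min.
Regular 40 h 0 min = 2400 min at $38.50/h; overtime 19 h 4 min = 1144 min at $77.00/h.
Pay = (2400 × $38.50 + 1144 × $77.00) ÷ 60 = $3008.13.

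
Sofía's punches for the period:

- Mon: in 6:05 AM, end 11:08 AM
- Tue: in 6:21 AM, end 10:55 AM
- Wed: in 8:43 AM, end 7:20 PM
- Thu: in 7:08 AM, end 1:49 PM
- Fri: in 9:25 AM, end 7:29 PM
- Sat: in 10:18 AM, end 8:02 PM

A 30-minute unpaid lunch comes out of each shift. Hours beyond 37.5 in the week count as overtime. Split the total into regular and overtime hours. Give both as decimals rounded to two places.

Regular 37.50 hours, overtime 6.22 hours

Mon: 6:05 AM–11:08 AM = 5 h 3 min; less 30 min break → 4 h 33 min
Tue: 6:21 AM–10:55 AM = 4 h 34 min; less 30 min break → 4 h 4 min
Wed: 8:43 AM–7:20 PM = 10 h 37 min; less 30 min break → 10 h 7 min
Thu: 7:08 AM–1:49 PM = 6 h 41 min; less 30 min break → 6 h 11 min
Fri: 9:25 AM–7:29 PM = 10 h 4 min; less 30 min break → 9 h 34 min
Sat: 10:18 AM–8:02 PM = 9 h 44 min; less 30 min break → 9 h 14 min
Total worked: 43 h 43 min = 43.72 h.
Threshold 37.5 h → overtime 6 h 13 min, regular 37 h 30 min.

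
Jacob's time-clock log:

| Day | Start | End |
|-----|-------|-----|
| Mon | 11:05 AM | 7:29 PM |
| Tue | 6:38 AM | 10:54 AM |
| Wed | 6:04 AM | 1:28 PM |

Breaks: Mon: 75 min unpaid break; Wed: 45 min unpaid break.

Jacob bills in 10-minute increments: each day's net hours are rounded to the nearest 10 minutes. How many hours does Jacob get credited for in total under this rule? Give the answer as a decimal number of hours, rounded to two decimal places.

Mon: 11:05 AM–7:29 PM = 8 h 24 min − 75 min = 7 h 9 min → rounds to 7 h 10 min
Tue: 6:38 AM–10:54 AM = 4 h 16 min → rounds to 4 h 20 min
Wed: 6:04 AM–1:28 PM = 7 h 24 min − 45 min = 6 h 39 min → rounds to 6 h 40 min
Total credited: 18 h 10 min.

18.17 hours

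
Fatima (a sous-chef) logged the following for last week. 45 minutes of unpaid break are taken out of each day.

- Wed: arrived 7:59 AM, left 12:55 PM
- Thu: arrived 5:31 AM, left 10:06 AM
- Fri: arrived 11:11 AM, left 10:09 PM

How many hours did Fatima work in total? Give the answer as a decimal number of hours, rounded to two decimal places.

18.23 hours

Wed: 7:59 AM–12:55 PM = 4 h 56 min; less 45 min break → 4 h 11 min
Thu: 5:31 AM–10:06 AM = 4 h 35 min; less 45 min break → 3 h 50 min
Fri: 11:11 AM–10:09 PM = 10 h 58 min; less 45 min break → 10 h 13 min
Total: 4 h 11 min + 3 h 50 min + 10 h 13 min = 18 h 14 min.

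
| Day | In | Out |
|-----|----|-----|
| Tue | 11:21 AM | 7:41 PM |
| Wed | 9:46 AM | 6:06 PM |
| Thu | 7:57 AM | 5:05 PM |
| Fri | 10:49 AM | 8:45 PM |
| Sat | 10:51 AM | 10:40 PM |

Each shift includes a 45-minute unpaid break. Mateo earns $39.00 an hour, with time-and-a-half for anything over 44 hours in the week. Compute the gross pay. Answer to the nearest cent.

Tue: 11:21 AM–7:41 PM = 8 h 20 min; less 45 min break → 7 h 35 min
Wed: 9:46 AM–6:06 PM = 8 h 20 min; less 45 min break → 7 h 35 min
Thu: 7:57 AM–5:05 PM = 9 h 8 min; less 45 min break → 8 h 23 min
Fri: 10:49 AM–8:45 PM = 9 h 56 min; less 45 min break → 9 h 11 min
Sat: 10:51 AM–10:40 PM = 11 h 49 min; less 45 min break → 11 h 4 min
Total worked: 43 h 48 min = 2628 min.
Regular 43 h 48 min = 2628 min at $39.00/h; overtime 0 h 0 min = 0 min at $58.50/h.
Pay = (2628 × $39.00 + 0 × $58.50) ÷ 60 = $1708.20.

$1708.20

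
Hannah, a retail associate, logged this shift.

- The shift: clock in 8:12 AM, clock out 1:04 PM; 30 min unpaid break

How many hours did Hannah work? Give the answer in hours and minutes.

4 h 22 min

The shift: 8:12 AM–1:04 PM = 4 h 52 min; less 30 min break → 4 h 22 min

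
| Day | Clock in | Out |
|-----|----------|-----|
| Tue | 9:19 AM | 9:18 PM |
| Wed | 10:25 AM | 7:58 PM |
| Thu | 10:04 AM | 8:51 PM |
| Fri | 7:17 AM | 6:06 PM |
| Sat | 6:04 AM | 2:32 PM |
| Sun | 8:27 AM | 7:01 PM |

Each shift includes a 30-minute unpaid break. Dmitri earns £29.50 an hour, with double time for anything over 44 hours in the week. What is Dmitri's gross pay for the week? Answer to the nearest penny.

Tue: 9:19 AM–9:18 PM = 11 h 59 min; less 30 min break → 11 h 29 min
Wed: 10:25 AM–7:58 PM = 9 h 33 min; less 30 min break → 9 h 3 min
Thu: 10:04 AM–8:51 PM = 10 h 47 min; less 30 min break → 10 h 17 min
Fri: 7:17 AM–6:06 PM = 10 h 49 min; less 30 min break → 10 h 19 min
Sat: 6:04 AM–2:32 PM = 8 h 28 min; less 30 min break → 7 h 58 min
Sun: 8:27 AM–7:01 PM = 10 h 34 min; less 30 min break → 10 h 4 min
Total worked: 59 h 10 min = 3550 min.
Regular 44 h 0 min = 2640 min at £29.50/h; overtime 15 h 10 min = 910 min at £59.00/h.
Pay = (2640 × £29.50 + 910 × £59.00) ÷ 60 = £2192.83.

£2192.83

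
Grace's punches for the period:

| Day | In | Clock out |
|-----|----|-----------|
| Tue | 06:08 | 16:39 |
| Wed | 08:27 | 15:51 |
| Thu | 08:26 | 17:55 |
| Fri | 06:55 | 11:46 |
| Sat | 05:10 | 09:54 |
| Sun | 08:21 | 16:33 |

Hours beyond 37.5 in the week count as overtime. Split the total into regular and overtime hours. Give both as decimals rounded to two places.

Regular 37.50 hours, overtime 7.68 hours

Tue: 06:08–16:39 = 10 h 31 min
Wed: 08:27–15:51 = 7 h 24 min
Thu: 08:26–17:55 = 9 h 29 min
Fri: 06:55–11:46 = 4 h 51 min
Sat: 05:10–09:54 = 4 h 44 min
Sun: 08:21–16:33 = 8 h 12 min
Total worked: 45 h 11 min = 45.18 h.
Threshold 37.5 h → overtime 7 h 41 min, regular 37 h 30 min.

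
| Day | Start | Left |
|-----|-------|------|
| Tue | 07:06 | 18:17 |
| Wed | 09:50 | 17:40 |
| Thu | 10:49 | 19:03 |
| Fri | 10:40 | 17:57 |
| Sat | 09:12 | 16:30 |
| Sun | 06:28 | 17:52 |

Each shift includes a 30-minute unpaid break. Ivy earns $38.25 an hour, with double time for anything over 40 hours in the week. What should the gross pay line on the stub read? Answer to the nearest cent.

$2312.85

Tue: 07:06–18:17 = 11 h 11 min; less 30 min break → 10 h 41 min
Wed: 09:50–17:40 = 7 h 50 min; less 30 min break → 7 h 20 min
Thu: 10:49–19:03 = 8 h 14 min; less 30 min break → 7 h 44 min
Fri: 10:40–17:57 = 7 h 17 min; less 30 min break → 6 h 47 min
Sat: 09:12–16:30 = 7 h 18 min; less 30 min break → 6 h 48 min
Sun: 06:28–17:52 = 11 h 24 min; less 30 min break → 10 h 54 min
Total worked: 50 h 14 min = 3014 min.
Regular 40 h 0 min = 2400 min at $38.25/h; overtime 10 h 14 min = 614 min at $76.50/h.
Pay = (2400 × $38.25 + 614 × $76.50) ÷ 60 = $2312.85.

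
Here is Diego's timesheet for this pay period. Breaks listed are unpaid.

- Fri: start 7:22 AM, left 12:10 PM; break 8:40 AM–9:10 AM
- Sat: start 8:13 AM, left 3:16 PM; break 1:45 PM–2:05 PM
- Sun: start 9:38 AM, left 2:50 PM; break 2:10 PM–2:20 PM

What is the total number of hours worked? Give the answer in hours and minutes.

16 h 3 min

Fri: 7:22 AM–12:10 PM = 4 h 48 min; less 30 min break → 4 h 18 min
Sat: 8:13 AM–3:16 PM = 7 h 3 min; less 20 min break → 6 h 43 min
Sun: 9:38 AM–2:50 PM = 5 h 12 min; less 10 min break → 5 h 2 min
Total: 4 h 18 min + 6 h 43 min + 5 h 2 min = 16 h 3 min.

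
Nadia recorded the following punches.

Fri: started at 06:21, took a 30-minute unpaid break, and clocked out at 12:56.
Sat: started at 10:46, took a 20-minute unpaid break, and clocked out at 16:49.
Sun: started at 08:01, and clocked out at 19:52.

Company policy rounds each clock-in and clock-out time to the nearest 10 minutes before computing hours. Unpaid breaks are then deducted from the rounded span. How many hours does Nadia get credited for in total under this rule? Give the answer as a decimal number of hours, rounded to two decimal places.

23.67 hours

Fri: in 06:21→06:20, out 12:56→13:00; 6 h 40 min − 30 min = 6 h 10 min
Sat: in 10:46→10:50, out 16:49→16:50; 6 h 0 min − 20 min = 5 h 40 min
Sun: in 08:01→08:00, out 19:52→19:50; 11 h 50 min
Total credited: 23 h 40 min.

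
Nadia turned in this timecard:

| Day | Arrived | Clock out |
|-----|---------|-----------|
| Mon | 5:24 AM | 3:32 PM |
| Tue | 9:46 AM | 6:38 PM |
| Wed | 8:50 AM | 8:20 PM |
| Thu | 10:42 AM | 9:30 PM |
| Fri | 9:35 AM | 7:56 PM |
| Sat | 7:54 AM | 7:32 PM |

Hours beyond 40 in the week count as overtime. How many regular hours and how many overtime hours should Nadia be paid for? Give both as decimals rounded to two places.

Mon: 5:24 AM–3:32 PM = 10 h 8 min
Tue: 9:46 AM–6:38 PM = 8 h 52 min
Wed: 8:50 AM–8:20 PM = 11 h 30 min
Thu: 10:42 AM–9:30 PM = 10 h 48 min
Fri: 9:35 AM–7:56 PM = 10 h 21 min
Sat: 7:54 AM–7:32 PM = 11 h 38 min
Total worked: 63 h 17 min = 63.28 h.
Threshold 40 h → overtime 23 h 17 min, regular 40 h 0 min.

Regular 40.00 hours, overtime 23.28 hours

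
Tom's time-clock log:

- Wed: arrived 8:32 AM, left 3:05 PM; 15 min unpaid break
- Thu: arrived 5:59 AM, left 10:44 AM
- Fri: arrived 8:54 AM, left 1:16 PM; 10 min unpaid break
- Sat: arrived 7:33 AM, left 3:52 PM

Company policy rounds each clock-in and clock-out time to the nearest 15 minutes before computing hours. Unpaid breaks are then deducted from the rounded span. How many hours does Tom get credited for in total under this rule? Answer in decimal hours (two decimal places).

23.33 hours

Wed: in 8:32 AM→8:30 AM, out 3:05 PM→3:00 PM; 6 h 30 min − 15 min = 6 h 15 min
Thu: in 5:59 AM→6:00 AM, out 10:44 AM→10:45 AM; 4 h 45 min
Fri: in 8:54 AM→9:00 AM, out 1:16 PM→1:15 PM; 4 h 15 min − 10 min = 4 h 5 min
Sat: in 7:33 AM→7:30 AM, out 3:52 PM→3:45 PM; 8 h 15 min
Total credited: 23 h 20 min.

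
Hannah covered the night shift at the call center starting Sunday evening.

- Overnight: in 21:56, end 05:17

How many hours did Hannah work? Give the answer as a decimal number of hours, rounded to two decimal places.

Overnight: 21:56 → midnight = 2 h 4 min; midnight → 05:17 = 5 h 17 min; span 7 h 21 min

7.35 hours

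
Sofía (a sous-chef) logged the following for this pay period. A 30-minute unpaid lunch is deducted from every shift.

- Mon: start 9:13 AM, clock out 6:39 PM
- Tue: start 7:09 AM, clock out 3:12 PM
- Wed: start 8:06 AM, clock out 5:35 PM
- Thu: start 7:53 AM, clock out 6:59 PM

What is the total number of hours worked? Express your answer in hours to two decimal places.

36.07 hours

Mon: 9:13 AM–6:39 PM = 9 h 26 min; less 30 min break → 8 h 56 min
Tue: 7:09 AM–3:12 PM = 8 h 3 min; less 30 min break → 7 h 33 min
Wed: 8:06 AM–5:35 PM = 9 h 29 min; less 30 min break → 8 h 59 min
Thu: 7:53 AM–6:59 PM = 11 h 6 min; less 30 min break → 10 h 36 min
Total: 8 h 56 min + 7 h 33 min + 8 h 59 min + 10 h 36 min = 36 h 4 min.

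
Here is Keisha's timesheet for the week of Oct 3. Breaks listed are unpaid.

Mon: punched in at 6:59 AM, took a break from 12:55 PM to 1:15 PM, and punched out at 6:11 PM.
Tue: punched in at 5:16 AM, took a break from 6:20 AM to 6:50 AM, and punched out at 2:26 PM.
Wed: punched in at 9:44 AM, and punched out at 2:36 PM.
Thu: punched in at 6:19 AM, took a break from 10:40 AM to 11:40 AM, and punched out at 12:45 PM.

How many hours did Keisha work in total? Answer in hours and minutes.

Mon: 6:59 AM–6:11 PM = 11 h 12 min; less 20 min break → 10 h 52 min
Tue: 5:16 AM–2:26 PM = 9 h 10 min; less 30 min break → 8 h 40 min
Wed: 9:44 AM–2:36 PM = 4 h 52 min
Thu: 6:19 AM–12:45 PM = 6 h 26 min; less 60 min break → 5 h 26 min
Total: 10 h 52 min + 8 h 40 min + 4 h 52 min + 5 h 26 min = 29 h 50 min.

29 h 50 min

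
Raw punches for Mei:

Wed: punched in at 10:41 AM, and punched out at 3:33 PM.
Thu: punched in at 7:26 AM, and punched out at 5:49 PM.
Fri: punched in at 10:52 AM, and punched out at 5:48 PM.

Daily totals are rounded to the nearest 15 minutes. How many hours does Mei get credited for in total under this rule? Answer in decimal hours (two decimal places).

22.25 hours

Wed: 10:41 AM–3:33 PM = 4 h 52 min → rounds to 4 h 45 min
Thu: 7:26 AM–5:49 PM = 10 h 23 min → rounds to 10 h 30 min
Fri: 10:52 AM–5:48 PM = 6 h 56 min → rounds to 7 h 0 min
Total credited: 22 h 15 min.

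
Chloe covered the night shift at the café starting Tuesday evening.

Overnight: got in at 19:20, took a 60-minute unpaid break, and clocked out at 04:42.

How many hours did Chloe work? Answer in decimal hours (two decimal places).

8.37 hours

Overnight: 19:20 → midnight = 4 h 40 min; midnight → 04:42 = 4 h 42 min; span 9 h 22 min; less 60 min break → 8 h 22 min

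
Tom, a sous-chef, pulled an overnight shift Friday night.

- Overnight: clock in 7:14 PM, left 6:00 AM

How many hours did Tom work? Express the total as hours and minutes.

10 h 46 min

Overnight: 7:14 PM → midnight = 4 h 46 min; midnight → 6:00 AM = 6 h 0 min; span 10 h 46 min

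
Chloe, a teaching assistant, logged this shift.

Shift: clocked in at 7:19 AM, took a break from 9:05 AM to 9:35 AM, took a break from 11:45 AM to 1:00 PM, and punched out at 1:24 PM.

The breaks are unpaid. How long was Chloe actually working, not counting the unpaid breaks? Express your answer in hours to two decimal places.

4.33 hours

Shift: 7:19 AM–1:24 PM = 6 h 5 min; less 105 min break → 4 h 20 min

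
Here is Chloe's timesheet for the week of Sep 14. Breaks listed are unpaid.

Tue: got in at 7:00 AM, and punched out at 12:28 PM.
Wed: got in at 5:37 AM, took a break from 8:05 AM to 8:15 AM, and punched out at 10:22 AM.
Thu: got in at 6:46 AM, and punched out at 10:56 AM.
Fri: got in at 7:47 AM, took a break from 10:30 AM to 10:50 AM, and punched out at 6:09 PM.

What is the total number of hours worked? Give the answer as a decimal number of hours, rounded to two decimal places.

Tue: 7:00 AM–12:28 PM = 5 h 28 min
Wed: 5:37 AM–10:22 AM = 4 h 45 min; less 10 min break → 4 h 35 min
Thu: 6:46 AM–10:56 AM = 4 h 10 min
Fri: 7:47 AM–6:09 PM = 10 h 22 min; less 20 min break → 10 h 2 min
Total: 5 h 28 min + 4 h 35 min + 4 h 10 min + 10 h 2 min = 24 h 15 min.

24.25 hours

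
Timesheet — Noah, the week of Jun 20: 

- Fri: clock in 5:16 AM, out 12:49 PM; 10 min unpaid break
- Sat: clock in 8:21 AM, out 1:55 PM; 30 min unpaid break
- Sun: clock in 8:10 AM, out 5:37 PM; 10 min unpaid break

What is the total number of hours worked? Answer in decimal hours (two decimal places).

Fri: 5:16 AM–12:49 PM = 7 h 33 min; less 10 min break → 7 h 23 min
Sat: 8:21 AM–1:55 PM = 5 h 34 min; less 30 min break → 5 h 4 min
Sun: 8:10 AM–5:37 PM = 9 h 27 min; less 10 min break → 9 h 17 min
Total: 7 h 23 min + 5 h 4 min + 9 h 17 min = 21 h 44 min.

21.73 hours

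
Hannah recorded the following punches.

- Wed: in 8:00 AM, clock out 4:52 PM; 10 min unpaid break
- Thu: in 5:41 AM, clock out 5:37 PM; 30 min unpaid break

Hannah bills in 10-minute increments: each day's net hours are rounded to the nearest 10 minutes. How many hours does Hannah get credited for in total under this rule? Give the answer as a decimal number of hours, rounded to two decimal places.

20.17 hours

Wed: 8:00 AM–4:52 PM = 8 h 52 min − 10 min = 8 h 42 min → rounds to 8 h 40 min
Thu: 5:41 AM–5:37 PM = 11 h 56 min − 30 min = 11 h 26 min → rounds to 11 h 30 min
Total credited: 20 h 10 min.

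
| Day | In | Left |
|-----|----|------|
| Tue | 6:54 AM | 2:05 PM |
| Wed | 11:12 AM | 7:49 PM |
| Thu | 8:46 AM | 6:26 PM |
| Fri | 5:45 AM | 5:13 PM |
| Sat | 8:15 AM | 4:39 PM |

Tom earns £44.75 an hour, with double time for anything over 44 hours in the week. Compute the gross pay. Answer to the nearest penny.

Tue: 6:54 AM–2:05 PM = 7 h 11 min
Wed: 11:12 AM–7:49 PM = 8 h 37 min
Thu: 8:46 AM–6:26 PM = 9 h 40 min
Fri: 5:45 AM–5:13 PM = 11 h 28 min
Sat: 8:15 AM–4:39 PM = 8 h 24 min
Total worked: 45 h 20 min = 2720 min.
Regular 44 h 0 min = 2640 min at £44.75/h; overtime 1 h 20 min = 80 min at £89.50/h.
Pay = (2640 × £44.75 + 80 × £89.50) ÷ 60 = £2088.33.

£2088.33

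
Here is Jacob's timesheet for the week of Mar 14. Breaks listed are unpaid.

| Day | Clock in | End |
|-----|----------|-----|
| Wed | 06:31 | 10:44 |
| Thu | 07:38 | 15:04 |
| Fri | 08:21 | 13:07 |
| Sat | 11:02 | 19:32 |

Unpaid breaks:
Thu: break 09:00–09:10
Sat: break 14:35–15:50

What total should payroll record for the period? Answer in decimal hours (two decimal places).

23.50 hours

Wed: 06:31–10:44 = 4 h 13 min
Thu: 07:38–15:04 = 7 h 26 min; less 10 min break → 7 h 16 min
Fri: 08:21–13:07 = 4 h 46 min
Sat: 11:02–19:32 = 8 h 30 min; less 75 min break → 7 h 15 min
Total: 4 h 13 min + 7 h 16 min + 4 h 46 min + 7 h 15 min = 23 h 30 min.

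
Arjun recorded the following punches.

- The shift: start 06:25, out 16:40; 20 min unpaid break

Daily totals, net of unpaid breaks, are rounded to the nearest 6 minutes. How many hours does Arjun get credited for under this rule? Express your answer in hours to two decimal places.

9.90 hours

The shift: 06:25–16:40 = 10 h 15 min − 20 min = 9 h 55 min → rounds to 9 h 54 min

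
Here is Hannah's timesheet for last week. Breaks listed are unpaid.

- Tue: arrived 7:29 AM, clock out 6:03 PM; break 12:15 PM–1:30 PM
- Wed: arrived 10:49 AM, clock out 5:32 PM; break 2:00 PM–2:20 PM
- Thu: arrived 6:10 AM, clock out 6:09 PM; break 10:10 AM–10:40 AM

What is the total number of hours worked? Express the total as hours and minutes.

Tue: 7:29 AM–6:03 PM = 10 h 34 min; less 75 min break → 9 h 19 min
Wed: 10:49 AM–5:32 PM = 6 h 43 min; less 20 min break → 6 h 23 min
Thu: 6:10 AM–6:09 PM = 11 h 59 min; less 30 min break → 11 h 29 min
Total: 9 h 19 min + 6 h 23 min + 11 h 29 min = 27 h 11 min.

27 h 11 min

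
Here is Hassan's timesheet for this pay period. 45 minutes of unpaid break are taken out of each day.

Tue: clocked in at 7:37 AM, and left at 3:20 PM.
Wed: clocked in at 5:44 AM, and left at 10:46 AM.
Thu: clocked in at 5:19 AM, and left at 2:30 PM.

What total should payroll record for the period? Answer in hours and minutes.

19 h 41 min

Tue: 7:37 AM–3:20 PM = 7 h 43 min; less 45 min break → 6 h 58 min
Wed: 5:44 AM–10:46 AM = 5 h 2 min; less 45 min break → 4 h 17 min
Thu: 5:19 AM–2:30 PM = 9 h 11 min; less 45 min break → 8 h 26 min
Total: 6 h 58 min + 4 h 17 min + 8 h 26 min = 19 h 41 min.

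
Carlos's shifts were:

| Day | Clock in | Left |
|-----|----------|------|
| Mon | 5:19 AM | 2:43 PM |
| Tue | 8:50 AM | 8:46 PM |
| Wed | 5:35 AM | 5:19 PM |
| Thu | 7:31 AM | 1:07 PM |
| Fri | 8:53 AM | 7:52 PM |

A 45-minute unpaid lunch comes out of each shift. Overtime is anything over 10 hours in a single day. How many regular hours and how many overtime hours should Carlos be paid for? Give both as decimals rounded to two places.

Regular 43.50 hours, overtime 2.40 hours

Mon: 5:19 AM–2:43 PM = 9 h 24 min; less 45 min break → 8 h 39 min
Tue: 8:50 AM–8:46 PM = 11 h 56 min; less 45 min break → 11 h 11 min
Wed: 5:35 AM–5:19 PM = 11 h 44 min; less 45 min break → 10 h 59 min
Thu: 7:31 AM–1:07 PM = 5 h 36 min; less 45 min break → 4 h 51 min
Fri: 8:53 AM–7:52 PM = 10 h 59 min; less 45 min break → 10 h 14 min
Mon reg 8 h 39 min / OT 0 h 0 min; Tue reg 10 h 0 min / OT 1 h 11 min; Wed reg 10 h 0 min / OT 0 h 59 min; Thu reg 4 h 51 min / OT 0 h 0 min; Fri reg 10 h 0 min / OT 0 h 14 min.
Totals: regular 43 h 30 min, overtime 2 h 24 min.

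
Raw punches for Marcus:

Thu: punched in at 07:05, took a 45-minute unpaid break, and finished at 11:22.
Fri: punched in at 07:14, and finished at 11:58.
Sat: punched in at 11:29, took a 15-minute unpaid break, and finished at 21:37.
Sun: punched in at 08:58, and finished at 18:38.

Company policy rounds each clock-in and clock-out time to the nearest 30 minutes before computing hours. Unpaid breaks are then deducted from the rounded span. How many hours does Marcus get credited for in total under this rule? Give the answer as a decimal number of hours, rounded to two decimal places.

28.00 hours

Thu: in 07:05→07:00, out 11:22→11:30; 4 h 30 min − 45 min = 3 h 45 min
Fri: in 07:14→07:00, out 11:58→12:00; 5 h 0 min
Sat: in 11:29→11:30, out 21:37→21:30; 10 h 0 min − 15 min = 9 h 45 min
Sun: in 08:58→09:00, out 18:38→18:30; 9 h 30 min
Total credited: 28 h 0 min.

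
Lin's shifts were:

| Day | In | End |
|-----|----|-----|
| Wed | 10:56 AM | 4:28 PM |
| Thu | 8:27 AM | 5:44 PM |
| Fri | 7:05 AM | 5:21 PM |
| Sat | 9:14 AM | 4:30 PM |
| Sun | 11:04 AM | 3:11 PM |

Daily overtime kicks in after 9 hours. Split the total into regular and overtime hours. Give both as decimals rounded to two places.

Wed: 10:56 AM–4:28 PM = 5 h 32 min
Thu: 8:27 AM–5:44 PM = 9 h 17 min
Fri: 7:05 AM–5:21 PM = 10 h 16 min
Sat: 9:14 AM–4:30 PM = 7 h 16 min
Sun: 11:04 AM–3:11 PM = 4 h 7 min
Wed reg 5 h 32 min / OT 0 h 0 min; Thu reg 9 h 0 min / OT 0 h 17 min; Fri reg 9 h 0 min / OT 1 h 16 min; Sat reg 7 h 16 min / OT 0 h 0 min; Sun reg 4 h 7 min / OT 0 h 0 min.
Totals: regular 34 h 55 min, overtime 1 h 33 min.

Regular 34.92 hours, overtime 1.55 hours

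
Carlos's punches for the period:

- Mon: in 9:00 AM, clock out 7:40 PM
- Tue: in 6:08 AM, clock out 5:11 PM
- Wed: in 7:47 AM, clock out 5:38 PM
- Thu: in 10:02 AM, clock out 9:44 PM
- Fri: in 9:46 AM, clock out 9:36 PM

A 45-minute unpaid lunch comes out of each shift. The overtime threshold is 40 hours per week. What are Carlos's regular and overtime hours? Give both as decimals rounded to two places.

Regular 40.00 hours, overtime 11.35 hours

Mon: 9:00 AM–7:40 PM = 10 h 40 min; less 45 min break → 9 h 55 min
Tue: 6:08 AM–5:11 PM = 11 h 3 min; less 45 min break → 10 h 18 min
Wed: 7:47 AM–5:38 PM = 9 h 51 min; less 45 min break → 9 h 6 min
Thu: 10:02 AM–9:44 PM = 11 h 42 min; less 45 min break → 10 h 57 min
Fri: 9:46 AM–9:36 PM = 11 h 50 min; less 45 min break → 11 h 5 min
Total worked: 51 h 21 min = 51.35 h.
Threshold 40 h → overtime 11 h 21 min, regular 40 h 0 min.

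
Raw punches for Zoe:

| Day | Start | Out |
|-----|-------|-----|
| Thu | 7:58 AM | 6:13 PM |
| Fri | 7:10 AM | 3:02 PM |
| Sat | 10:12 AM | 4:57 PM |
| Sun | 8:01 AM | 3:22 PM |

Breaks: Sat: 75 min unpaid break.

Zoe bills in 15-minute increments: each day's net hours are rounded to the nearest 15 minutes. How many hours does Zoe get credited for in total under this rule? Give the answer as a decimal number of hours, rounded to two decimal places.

Thu: 7:58 AM–6:13 PM = 10 h 15 min → rounds to 10 h 15 min
Fri: 7:10 AM–3:02 PM = 7 h 52 min → rounds to 7 h 45 min
Sat: 10:12 AM–4:57 PM = 6 h 45 min − 75 min = 5 h 30 min → rounds to 5 h 30 min
Sun: 8:01 AM–3:22 PM = 7 h 21 min → rounds to 7 h 15 min
Total credited: 30 h 45 min.

30.75 hours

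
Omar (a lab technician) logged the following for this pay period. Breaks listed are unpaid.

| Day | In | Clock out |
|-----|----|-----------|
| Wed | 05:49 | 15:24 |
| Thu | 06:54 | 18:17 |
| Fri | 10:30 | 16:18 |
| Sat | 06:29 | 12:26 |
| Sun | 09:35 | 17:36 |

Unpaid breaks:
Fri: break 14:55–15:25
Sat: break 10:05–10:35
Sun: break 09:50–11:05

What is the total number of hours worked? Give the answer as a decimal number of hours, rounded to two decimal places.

Wed: 05:49–15:24 = 9 h 35 min
Thu: 06:54–18:17 = 11 h 23 min
Fri: 10:30–16:18 = 5 h 48 min; less 30 min break → 5 h 18 min
Sat: 06:29–12:26 = 5 h 57 min; less 30 min break → 5 h 27 min
Sun: 09:35–17:36 = 8 h 1 min; less 75 min break → 6 h 46 min
Total: 9 h 35 min + 11 h 23 min + 5 h 18 min + 5 h 27 min + 6 h 46 min = 38 h 29 min.

38.48 hours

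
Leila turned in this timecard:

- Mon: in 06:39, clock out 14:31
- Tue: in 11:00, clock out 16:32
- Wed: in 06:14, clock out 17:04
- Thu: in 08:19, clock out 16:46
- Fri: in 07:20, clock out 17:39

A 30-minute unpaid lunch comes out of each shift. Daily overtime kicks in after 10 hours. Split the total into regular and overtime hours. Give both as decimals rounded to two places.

Mon: 06:39–14:31 = 7 h 52 min; less 30 min break → 7 h 22 min
Tue: 11:00–16:32 = 5 h 32 min; less 30 min break → 5 h 2 min
Wed: 06:14–17:04 = 10 h 50 min; less 30 min break → 10 h 20 min
Thu: 08:19–16:46 = 8 h 27 min; less 30 min break → 7 h 57 min
Fri: 07:20–17:39 = 10 h 19 min; less 30 min break → 9 h 49 min
Mon reg 7 h 22 min / OT 0 h 0 min; Tue reg 5 h 2 min / OT 0 h 0 min; Wed reg 10 h 0 min / OT 0 h 20 min; Thu reg 7 h 57 min / OT 0 h 0 min; Fri reg 9 h 49 min / OT 0 h 0 min.
Totals: regular 40 h 10 min, overtime 0 h 20 min.

Regular 40.17 hours, overtime 0.33 hours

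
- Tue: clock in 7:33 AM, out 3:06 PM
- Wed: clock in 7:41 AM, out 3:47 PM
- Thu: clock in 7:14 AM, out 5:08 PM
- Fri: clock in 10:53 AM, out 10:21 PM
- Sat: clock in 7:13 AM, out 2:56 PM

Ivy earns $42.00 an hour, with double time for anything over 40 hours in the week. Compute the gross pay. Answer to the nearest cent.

$2077.60

Tue: 7:33 AM–3:06 PM = 7 h 33 min
Wed: 7:41 AM–3:47 PM = 8 h 6 min
Thu: 7:14 AM–5:08 PM = 9 h 54 min
Fri: 10:53 AM–10:21 PM = 11 h 28 min
Sat: 7:13 AM–2:56 PM = 7 h 43 min
Total worked: 44 h 44 min = 2684 min.
Regular 40 h 0 min = 2400 min at $42.00/h; overtime 4 h 44 min = 284 min at $84.00/h.
Pay = (2400 × $42.00 + 284 × $84.00) ÷ 60 = $2077.60.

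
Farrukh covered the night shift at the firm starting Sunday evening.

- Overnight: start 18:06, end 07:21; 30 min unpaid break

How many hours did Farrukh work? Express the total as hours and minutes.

Overnight: 18:06 → midnight = 5 h 54 min; midnight → 07:21 = 7 h 21 min; span 13 h 15 min; less 30 min break → 12 h 45 min

12 h 45 min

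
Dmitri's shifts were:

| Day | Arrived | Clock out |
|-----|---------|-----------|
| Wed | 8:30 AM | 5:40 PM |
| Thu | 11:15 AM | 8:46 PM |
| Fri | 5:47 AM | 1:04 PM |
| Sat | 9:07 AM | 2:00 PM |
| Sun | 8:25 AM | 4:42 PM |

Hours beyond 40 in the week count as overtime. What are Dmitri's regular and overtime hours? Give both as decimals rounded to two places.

Wed: 8:30 AM–5:40 PM = 9 h 10 min
Thu: 11:15 AM–8:46 PM = 9 h 31 min
Fri: 5:47 AM–1:04 PM = 7 h 17 min
Sat: 9:07 AM–2:00 PM = 4 h 53 min
Sun: 8:25 AM–4:42 PM = 8 h 17 min
Total worked: 39 h 8 min = 39.13 h.
Threshold 40 h → overtime 0 h 0 min, regular 39 h 8 min.

Regular 39.13 hours, overtime 0.00 hours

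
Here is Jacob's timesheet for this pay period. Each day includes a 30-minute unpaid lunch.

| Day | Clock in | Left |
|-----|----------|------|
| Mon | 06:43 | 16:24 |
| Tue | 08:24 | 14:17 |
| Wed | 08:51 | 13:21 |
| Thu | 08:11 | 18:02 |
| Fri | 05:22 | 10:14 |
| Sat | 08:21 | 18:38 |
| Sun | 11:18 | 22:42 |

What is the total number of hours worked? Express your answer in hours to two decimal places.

52.97 hours

Mon: 06:43–16:24 = 9 h 41 min; less 30 min break → 9 h 11 min
Tue: 08:24–14:17 = 5 h 53 min; less 30 min break → 5 h 23 min
Wed: 08:51–13:21 = 4 h 30 min; less 30 min break → 4 h 0 min
Thu: 08:11–18:02 = 9 h 51 min; less 30 min break → 9 h 21 min
Fri: 05:22–10:14 = 4 h 52 min; less 30 min break → 4 h 22 min
Sat: 08:21–18:38 = 10 h 17 min; less 30 min break → 9 h 47 min
Sun: 11:18–22:42 = 11 h 24 min; less 30 min break → 10 h 54 min
Total: 9 h 11 min + 5 h 23 min + 4 h 0 min + 9 h 21 min + 4 h 22 min + 9 h 47 min + 10 h 54 min = 52 h 58 min.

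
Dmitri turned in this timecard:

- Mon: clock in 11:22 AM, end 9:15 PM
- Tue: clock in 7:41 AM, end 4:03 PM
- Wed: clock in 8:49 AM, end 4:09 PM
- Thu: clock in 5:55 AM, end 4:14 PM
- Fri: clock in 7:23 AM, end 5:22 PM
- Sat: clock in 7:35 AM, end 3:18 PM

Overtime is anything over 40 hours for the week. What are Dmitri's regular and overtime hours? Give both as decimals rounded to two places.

Regular 40.00 hours, overtime 13.60 hours

Mon: 11:22 AM–9:15 PM = 9 h 53 min
Tue: 7:41 AM–4:03 PM = 8 h 22 min
Wed: 8:49 AM–4:09 PM = 7 h 20 min
Thu: 5:55 AM–4:14 PM = 10 h 19 min
Fri: 7:23 AM–5:22 PM = 9 h 59 min
Sat: 7:35 AM–3:18 PM = 7 h 43 min
Total worked: 53 h 36 min = 53.60 h.
Threshold 40 h → overtime 13 h 36 min, regular 40 h 0 min.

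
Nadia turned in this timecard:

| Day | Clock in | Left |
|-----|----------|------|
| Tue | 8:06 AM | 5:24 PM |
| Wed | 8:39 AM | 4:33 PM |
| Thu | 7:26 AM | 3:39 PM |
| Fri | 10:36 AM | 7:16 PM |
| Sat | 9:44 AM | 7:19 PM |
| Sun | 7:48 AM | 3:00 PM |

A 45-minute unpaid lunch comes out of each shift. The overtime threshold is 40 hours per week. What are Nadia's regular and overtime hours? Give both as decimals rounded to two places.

Regular 40.00 hours, overtime 6.37 hours

Tue: 8:06 AM–5:24 PM = 9 h 18 min; less 45 min break → 8 h 33 min
Wed: 8:39 AM–4:33 PM = 7 h 54 min; less 45 min break → 7 h 9 min
Thu: 7:26 AM–3:39 PM = 8 h 13 min; less 45 min break → 7 h 28 min
Fri: 10:36 AM–7:16 PM = 8 h 40 min; less 45 min break → 7 h 55 min
Sat: 9:44 AM–7:19 PM = 9 h 35 min; less 45 min break → 8 h 50 min
Sun: 7:48 AM–3:00 PM = 7 h 12 min; less 45 min break → 6 h 27 min
Total worked: 46 h 22 min = 46.37 h.
Threshold 40 h → overtime 6 h 22 min, regular 40 h 0 min.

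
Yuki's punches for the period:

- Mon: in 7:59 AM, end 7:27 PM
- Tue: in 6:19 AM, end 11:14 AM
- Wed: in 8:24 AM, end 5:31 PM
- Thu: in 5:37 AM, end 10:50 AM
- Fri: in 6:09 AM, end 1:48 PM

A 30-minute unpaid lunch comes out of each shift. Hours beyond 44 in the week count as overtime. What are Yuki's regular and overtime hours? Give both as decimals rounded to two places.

Regular 35.87 hours, overtime 0.00 hours

Mon: 7:59 AM–7:27 PM = 11 h 28 min; less 30 min break → 10 h 58 min
Tue: 6:19 AM–11:14 AM = 4 h 55 min; less 30 min break → 4 h 25 min
Wed: 8:24 AM–5:31 PM = 9 h 7 min; less 30 min break → 8 h 37 min
Thu: 5:37 AM–10:50 AM = 5 h 13 min; less 30 min break → 4 h 43 min
Fri: 6:09 AM–1:48 PM = 7 h 39 min; less 30 min break → 7 h 9 min
Total worked: 35 h 52 min = 35.87 h.
Threshold 44 h → overtime 0 h 0 min, regular 35 h 52 min.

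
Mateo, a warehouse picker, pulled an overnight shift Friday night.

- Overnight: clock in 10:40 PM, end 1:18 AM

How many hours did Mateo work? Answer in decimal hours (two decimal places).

Overnight: 10:40 PM → midnight = 1 h 20 min; midnight → 1:18 AM = 1 h 18 min; span 2 h 38 min

2.63 hours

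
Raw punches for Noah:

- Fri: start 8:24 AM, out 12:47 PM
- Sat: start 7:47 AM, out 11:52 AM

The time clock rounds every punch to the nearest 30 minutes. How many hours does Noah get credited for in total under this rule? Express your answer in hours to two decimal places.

Fri: in 8:24 AM→8:30 AM, out 12:47 PM→1:00 PM; 4 h 30 min
Sat: in 7:47 AM→8:00 AM, out 11:52 AM→12:00 PM; 4 h 0 min
Total credited: 8 h 30 min.

8.50 hours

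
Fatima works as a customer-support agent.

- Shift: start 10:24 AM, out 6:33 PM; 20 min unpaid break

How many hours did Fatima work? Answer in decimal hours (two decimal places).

Shift: 10:24 AM–6:33 PM = 8 h 9 min; less 20 min break → 7 h 49 min

7.82 hours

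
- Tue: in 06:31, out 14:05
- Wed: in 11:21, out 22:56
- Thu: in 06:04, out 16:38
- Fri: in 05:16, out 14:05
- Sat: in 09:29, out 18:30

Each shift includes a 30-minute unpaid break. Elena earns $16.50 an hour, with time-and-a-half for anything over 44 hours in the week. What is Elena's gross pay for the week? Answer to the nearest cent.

Tue: 06:31–14:05 = 7 h 34 min; less 30 min break → 7 h 4 min
Wed: 11:21–22:56 = 11 h 35 min; less 30 min break → 11 h 5 min
Thu: 06:04–16:38 = 10 h 34 min; less 30 min break → 10 h 4 min
Fri: 05:16–14:05 = 8 h 49 min; less 30 min break → 8 h 19 min
Sat: 09:29–18:30 = 9 h 1 min; less 30 min break → 8 h 31 min
Total worked: 45 h 3 min = 2703 min.
Regular 44 h 0 min = 2640 min at $16.50/h; overtime 1 h 3 min = 63 min at $24.75/h.
Pay = (2640 × $16.50 + 63 × $24.75) ÷ 60 = $751.99.

$751.99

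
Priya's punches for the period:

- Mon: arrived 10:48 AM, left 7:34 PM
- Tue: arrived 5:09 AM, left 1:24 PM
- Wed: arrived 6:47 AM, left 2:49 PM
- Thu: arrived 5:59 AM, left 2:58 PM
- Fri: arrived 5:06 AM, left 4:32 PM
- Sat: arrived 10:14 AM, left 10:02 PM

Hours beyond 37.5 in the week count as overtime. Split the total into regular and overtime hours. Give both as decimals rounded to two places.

Mon: 10:48 AM–7:34 PM = 8 h 46 min
Tue: 5:09 AM–1:24 PM = 8 h 15 min
Wed: 6:47 AM–2:49 PM = 8 h 2 min
Thu: 5:59 AM–2:58 PM = 8 h 59 min
Fri: 5:06 AM–4:32 PM = 11 h 26 min
Sat: 10:14 AM–10:02 PM = 11 h 48 min
Total worked: 57 h 16 min = 57.27 h.
Threshold 37.5 h → overtime 19 h 46 min, regular 37 h 30 min.

Regular 37.50 hours, overtime 19.77 hours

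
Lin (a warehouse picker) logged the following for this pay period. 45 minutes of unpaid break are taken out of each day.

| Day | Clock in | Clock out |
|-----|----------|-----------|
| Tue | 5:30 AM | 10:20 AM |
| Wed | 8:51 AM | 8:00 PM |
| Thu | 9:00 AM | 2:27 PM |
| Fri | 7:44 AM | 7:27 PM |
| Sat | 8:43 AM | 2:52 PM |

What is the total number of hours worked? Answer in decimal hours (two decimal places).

Tue: 5:30 AM–10:20 AM = 4 h 50 min; less 45 min break → 4 h 5 min
Wed: 8:51 AM–8:00 PM = 11 h 9 min; less 45 min break → 10 h 24 min
Thu: 9:00 AM–2:27 PM = 5 h 27 min; less 45 min break → 4 h 42 min
Fri: 7:44 AM–7:27 PM = 11 h 43 min; less 45 min break → 10 h 58 min
Sat: 8:43 AM–2:52 PM = 6 h 9 min; less 45 min break → 5 h 24 min
Total: 4 h 5 min + 10 h 24 min + 4 h 42 min + 10 h 58 min + 5 h 24 min = 35 h 33 min.

35.55 hours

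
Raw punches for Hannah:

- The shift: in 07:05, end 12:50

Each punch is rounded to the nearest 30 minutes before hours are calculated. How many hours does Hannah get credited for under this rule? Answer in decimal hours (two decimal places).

6.00 hours

The shift: in 07:05→07:00, out 12:50→13:00; 6 h 0 min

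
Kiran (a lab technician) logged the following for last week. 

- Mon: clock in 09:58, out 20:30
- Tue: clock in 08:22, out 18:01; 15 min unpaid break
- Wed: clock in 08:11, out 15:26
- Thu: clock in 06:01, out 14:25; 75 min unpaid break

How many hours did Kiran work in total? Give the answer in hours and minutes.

Mon: 09:58–20:30 = 10 h 32 min
Tue: 08:22–18:01 = 9 h 39 min; less 15 min break → 9 h 24 min
Wed: 08:11–15:26 = 7 h 15 min
Thu: 06:01–14:25 = 8 h 24 min; less 75 min break → 7 h 9 min
Total: 10 h 32 min + 9 h 24 min + 7 h 15 min + 7 h 9 min = 34 h 20 min.

34 h 20 min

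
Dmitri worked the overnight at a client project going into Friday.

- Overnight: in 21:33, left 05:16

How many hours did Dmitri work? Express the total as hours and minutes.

7 h 43 min

Overnight: 21:33 → midnight = 2 h 27 min; midnight → 05:16 = 5 h 16 min; span 7 h 43 min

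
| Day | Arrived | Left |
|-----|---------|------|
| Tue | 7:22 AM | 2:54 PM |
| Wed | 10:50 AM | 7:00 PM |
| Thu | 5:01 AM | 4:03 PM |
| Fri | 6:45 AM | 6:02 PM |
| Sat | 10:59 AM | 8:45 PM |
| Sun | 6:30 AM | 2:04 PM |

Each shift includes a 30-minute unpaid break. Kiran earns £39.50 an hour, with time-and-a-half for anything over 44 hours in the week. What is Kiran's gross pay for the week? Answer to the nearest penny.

Tue: 7:22 AM–2:54 PM = 7 h 32 min; less 30 min break → 7 h 2 min
Wed: 10:50 AM–7:00 PM = 8 h 10 min; less 30 min break → 7 h 40 min
Thu: 5:01 AM–4:03 PM = 11 h 2 min; less 30 min break → 10 h 32 min
Fri: 6:45 AM–6:02 PM = 11 h 17 min; less 30 min break → 10 h 47 min
Sat: 10:59 AM–8:45 PM = 9 h 46 min; less 30 min break → 9 h 16 min
Sun: 6:30 AM–2:04 PM = 7 h 34 min; less 30 min break → 7 h 4 min
Total worked: 52 h 21 min = 3141 min.
Regular 44 h 0 min = 2640 min at £39.50/h; overtime 8 h 21 min = 501 min at £59.25/h.
Pay = (2640 × £39.50 + 501 × £59.25) ÷ 60 = £2232.74.

£2232.74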